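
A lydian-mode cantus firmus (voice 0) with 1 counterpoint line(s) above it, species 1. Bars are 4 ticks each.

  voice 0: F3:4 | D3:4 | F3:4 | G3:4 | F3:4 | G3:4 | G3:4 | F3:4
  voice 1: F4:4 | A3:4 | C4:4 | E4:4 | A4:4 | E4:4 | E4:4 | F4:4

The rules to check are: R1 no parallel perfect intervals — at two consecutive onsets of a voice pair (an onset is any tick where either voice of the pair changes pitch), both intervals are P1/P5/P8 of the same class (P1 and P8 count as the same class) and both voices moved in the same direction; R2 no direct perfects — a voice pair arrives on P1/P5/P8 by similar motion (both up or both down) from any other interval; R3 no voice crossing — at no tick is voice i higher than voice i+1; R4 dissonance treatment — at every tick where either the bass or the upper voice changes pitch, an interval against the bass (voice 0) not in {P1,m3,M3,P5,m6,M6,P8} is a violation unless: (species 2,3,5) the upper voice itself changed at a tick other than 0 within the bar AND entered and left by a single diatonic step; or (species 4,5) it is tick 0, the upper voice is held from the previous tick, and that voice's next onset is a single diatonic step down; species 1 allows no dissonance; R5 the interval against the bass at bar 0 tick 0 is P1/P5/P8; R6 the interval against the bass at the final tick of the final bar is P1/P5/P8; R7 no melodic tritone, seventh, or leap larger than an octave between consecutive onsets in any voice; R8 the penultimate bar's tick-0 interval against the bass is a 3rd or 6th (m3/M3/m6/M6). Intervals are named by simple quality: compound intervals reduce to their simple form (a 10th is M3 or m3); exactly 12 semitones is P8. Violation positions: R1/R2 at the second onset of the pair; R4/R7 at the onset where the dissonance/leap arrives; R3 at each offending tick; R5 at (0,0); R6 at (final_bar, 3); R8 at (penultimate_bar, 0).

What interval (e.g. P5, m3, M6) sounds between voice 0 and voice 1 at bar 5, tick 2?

voice 0=G3 voice 1=E4 -> M6

M6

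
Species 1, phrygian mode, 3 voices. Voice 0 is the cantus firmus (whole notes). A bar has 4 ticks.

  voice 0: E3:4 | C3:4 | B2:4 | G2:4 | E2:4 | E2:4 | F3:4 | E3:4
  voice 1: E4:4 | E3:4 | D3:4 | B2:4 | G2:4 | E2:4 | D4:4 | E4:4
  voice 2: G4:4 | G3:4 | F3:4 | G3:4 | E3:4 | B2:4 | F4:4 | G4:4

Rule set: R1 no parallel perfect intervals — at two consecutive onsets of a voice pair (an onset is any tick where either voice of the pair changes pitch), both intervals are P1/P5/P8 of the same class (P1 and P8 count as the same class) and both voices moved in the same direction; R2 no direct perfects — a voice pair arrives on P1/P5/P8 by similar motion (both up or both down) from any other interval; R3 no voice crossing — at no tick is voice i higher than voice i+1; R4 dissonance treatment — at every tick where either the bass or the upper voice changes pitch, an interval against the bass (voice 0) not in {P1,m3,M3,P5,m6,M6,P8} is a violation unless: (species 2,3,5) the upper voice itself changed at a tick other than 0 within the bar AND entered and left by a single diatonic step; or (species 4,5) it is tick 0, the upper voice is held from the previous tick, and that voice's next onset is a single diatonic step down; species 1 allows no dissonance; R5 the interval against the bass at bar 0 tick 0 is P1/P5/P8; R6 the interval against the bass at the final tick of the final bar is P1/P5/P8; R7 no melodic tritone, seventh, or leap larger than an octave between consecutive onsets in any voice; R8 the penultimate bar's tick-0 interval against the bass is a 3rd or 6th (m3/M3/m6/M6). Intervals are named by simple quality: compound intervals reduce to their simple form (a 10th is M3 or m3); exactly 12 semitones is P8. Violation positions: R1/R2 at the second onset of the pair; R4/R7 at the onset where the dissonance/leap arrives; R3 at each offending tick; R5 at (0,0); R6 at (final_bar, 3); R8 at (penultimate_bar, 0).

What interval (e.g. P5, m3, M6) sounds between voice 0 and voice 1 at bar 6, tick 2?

voice 0=F3 voice 1=D4 -> M6

M6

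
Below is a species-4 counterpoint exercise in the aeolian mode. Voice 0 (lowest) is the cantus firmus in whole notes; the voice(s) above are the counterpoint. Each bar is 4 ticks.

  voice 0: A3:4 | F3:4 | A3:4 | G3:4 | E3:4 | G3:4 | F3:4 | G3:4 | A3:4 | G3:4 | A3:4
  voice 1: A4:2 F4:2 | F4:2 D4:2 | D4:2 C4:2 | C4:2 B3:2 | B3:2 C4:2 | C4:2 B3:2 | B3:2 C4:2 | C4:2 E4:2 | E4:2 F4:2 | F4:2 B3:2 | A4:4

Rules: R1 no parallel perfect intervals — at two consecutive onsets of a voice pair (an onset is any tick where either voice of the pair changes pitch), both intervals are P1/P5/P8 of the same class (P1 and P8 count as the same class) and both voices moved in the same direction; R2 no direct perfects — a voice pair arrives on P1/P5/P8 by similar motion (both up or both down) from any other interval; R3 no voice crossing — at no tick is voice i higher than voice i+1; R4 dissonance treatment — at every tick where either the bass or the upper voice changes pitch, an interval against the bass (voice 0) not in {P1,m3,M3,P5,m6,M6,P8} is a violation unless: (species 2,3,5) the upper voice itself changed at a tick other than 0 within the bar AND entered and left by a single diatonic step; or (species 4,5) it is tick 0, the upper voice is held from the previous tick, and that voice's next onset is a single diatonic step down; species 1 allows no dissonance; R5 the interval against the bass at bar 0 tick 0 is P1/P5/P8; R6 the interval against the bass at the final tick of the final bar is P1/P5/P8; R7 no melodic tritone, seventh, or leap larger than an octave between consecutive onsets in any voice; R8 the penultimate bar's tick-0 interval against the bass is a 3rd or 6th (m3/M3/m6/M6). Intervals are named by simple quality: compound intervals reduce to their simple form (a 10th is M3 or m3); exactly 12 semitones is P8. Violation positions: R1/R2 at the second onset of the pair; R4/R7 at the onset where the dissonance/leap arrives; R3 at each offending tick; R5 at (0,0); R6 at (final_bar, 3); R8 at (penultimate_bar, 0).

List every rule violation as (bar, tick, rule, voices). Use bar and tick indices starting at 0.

(6, 0, R4, (0, 1))
(7, 0, R4, (0, 1))
(9, 0, R4, (0, 1))
(9, 0, R8, (0, 1))
(9, 2, R7, (1,))
(10, 0, R2, (0, 1))
(10, 0, R7, (1,))

bar 0: v0=A3 v1=A4 downbeat P8
bar 1: v0=F3 v1=F4 downbeat P8
bar 2: v0=A3 v1=D4 downbeat P4
bar 3: v0=G3 v1=C4 downbeat P4
bar 4: v0=E3 v1=B3 downbeat P5
bar 5: v0=G3 v1=C4 downbeat P4
bar 6: v0=F3 v1=B3 downbeat TT
bar 7: v0=G3 v1=C4 downbeat P4
bar 8: v0=A3 v1=E4 downbeat P5
bar 9: v0=G3 v1=F4 downbeat m7
bar 10: v0=A3 v1=A4 downbeat P8
  -> R4 @ bar 6 tick 0 v(0, 1): F3/B3 TT untreated
  -> R4 @ bar 7 tick 0 v(0, 1): G3/C4 P4 untreated
  -> R4 @ bar 9 tick 0 v(0, 1): G3/F4 m7 untreated
  -> R8 @ bar 9 tick 0 v(0, 1): penult m7 not 3rd/6th
  -> R7 @ bar 9 tick 2 v(1,): F4->B3 leap 6st
  -> R2 @ bar 10 tick 0 v(0, 1): G3/B3 M3 -> A3/A4 P8 similar
  -> R7 @ bar 10 tick 0 v(1,): B3->A4 leap 10st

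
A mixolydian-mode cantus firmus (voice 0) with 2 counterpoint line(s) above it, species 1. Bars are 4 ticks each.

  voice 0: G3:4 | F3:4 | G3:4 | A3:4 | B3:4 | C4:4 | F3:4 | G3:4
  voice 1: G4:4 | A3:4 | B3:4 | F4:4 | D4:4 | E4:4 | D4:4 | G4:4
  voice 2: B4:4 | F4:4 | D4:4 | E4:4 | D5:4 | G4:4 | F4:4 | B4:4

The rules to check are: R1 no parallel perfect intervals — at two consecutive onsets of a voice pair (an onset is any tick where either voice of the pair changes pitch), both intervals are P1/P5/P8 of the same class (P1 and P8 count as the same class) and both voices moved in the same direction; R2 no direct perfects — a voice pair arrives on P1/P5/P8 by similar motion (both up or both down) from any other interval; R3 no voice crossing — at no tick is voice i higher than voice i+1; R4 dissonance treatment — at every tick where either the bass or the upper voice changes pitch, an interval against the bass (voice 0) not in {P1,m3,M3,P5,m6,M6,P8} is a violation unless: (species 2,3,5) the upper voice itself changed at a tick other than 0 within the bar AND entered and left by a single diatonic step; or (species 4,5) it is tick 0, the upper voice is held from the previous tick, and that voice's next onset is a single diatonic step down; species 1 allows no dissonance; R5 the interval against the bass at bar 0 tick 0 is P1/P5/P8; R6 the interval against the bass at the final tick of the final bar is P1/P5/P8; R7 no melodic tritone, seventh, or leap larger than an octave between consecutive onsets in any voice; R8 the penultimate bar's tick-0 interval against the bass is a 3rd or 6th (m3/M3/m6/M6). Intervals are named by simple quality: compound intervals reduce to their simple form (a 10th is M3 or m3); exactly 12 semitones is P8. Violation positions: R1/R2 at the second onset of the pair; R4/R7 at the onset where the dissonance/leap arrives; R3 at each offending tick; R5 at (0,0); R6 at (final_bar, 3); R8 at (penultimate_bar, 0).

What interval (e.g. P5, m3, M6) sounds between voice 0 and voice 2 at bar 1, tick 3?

voice 0=F3 voice 2=F4 -> P8

P8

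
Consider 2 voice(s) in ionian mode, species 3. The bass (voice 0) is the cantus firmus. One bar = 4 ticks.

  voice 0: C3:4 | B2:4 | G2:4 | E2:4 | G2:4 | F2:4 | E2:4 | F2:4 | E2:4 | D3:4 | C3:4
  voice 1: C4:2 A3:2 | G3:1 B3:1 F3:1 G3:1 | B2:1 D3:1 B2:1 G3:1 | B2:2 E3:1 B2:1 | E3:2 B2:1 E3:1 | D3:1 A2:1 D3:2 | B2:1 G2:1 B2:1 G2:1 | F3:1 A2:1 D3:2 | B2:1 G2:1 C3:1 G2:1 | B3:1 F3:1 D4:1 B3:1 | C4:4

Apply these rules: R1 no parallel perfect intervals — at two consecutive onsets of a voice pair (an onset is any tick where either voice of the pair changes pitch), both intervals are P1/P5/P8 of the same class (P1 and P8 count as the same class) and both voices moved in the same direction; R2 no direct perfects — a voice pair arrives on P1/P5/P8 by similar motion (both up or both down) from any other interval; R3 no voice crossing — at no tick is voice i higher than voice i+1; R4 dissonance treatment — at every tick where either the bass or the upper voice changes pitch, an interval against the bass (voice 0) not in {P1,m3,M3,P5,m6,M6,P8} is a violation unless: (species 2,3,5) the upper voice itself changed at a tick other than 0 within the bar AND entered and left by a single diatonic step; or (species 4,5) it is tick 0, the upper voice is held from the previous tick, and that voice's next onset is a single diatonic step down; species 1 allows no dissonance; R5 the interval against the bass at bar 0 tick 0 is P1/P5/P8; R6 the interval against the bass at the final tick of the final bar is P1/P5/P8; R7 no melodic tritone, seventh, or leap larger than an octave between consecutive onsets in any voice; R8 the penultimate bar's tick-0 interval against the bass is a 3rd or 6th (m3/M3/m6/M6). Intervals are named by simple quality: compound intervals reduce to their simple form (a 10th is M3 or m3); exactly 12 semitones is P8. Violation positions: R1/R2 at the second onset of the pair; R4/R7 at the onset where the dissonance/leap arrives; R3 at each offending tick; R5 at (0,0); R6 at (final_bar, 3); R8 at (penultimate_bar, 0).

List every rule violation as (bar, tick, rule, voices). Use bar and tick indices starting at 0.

(1, 2, R4, (0, 1))
(1, 2, R7, (1,))
(3, 0, R2, (0, 1))
(6, 0, R2, (0, 1))
(7, 0, R2, (0, 1))
(7, 0, R7, (1,))
(8, 0, R2, (0, 1))
(9, 0, R7, (0,))
(9, 0, R7, (1,))
(9, 1, R7, (1,))

bar 0: v0=C3 v1=C4 downbeat P8
bar 1: v0=B2 v1=G3 downbeat m6
bar 2: v0=G2 v1=B2 downbeat M3
bar 3: v0=E2 v1=B2 downbeat P5
bar 4: v0=G2 v1=E3 downbeat M6
bar 5: v0=F2 v1=D3 downbeat M6
bar 6: v0=E2 v1=B2 downbeat P5
bar 7: v0=F2 v1=F3 downbeat P8
bar 8: v0=E2 v1=B2 downbeat P5
bar 9: v0=D3 v1=B3 downbeat M6
bar 10: v0=C3 v1=C4 downbeat P8
  -> R4 @ bar 1 tick 2 v(0, 1): B2/F3 TT untreated
  -> R7 @ bar 1 tick 2 v(1,): B3->F3 leap 6st
  -> R2 @ bar 3 tick 0 v(0, 1): G2/G3 P8 -> E2/B2 P5 similar
  -> R2 @ bar 6 tick 0 v(0, 1): F2/D3 M6 -> E2/B2 P5 similar
  -> R2 @ bar 7 tick 0 v(0, 1): E2/G2 m3 -> F2/F3 P8 similar
  -> R7 @ bar 7 tick 0 v(1,): G2->F3 leap 10st
  -> R2 @ bar 8 tick 0 v(0, 1): F2/D3 M6 -> E2/B2 P5 similar
  -> R7 @ bar 9 tick 0 v(0,): E2->D3 leap 10st
  -> R7 @ bar 9 tick 0 v(1,): G2->B3 leap 16st
  -> R7 @ bar 9 tick 1 v(1,): B3->F3 leap 6st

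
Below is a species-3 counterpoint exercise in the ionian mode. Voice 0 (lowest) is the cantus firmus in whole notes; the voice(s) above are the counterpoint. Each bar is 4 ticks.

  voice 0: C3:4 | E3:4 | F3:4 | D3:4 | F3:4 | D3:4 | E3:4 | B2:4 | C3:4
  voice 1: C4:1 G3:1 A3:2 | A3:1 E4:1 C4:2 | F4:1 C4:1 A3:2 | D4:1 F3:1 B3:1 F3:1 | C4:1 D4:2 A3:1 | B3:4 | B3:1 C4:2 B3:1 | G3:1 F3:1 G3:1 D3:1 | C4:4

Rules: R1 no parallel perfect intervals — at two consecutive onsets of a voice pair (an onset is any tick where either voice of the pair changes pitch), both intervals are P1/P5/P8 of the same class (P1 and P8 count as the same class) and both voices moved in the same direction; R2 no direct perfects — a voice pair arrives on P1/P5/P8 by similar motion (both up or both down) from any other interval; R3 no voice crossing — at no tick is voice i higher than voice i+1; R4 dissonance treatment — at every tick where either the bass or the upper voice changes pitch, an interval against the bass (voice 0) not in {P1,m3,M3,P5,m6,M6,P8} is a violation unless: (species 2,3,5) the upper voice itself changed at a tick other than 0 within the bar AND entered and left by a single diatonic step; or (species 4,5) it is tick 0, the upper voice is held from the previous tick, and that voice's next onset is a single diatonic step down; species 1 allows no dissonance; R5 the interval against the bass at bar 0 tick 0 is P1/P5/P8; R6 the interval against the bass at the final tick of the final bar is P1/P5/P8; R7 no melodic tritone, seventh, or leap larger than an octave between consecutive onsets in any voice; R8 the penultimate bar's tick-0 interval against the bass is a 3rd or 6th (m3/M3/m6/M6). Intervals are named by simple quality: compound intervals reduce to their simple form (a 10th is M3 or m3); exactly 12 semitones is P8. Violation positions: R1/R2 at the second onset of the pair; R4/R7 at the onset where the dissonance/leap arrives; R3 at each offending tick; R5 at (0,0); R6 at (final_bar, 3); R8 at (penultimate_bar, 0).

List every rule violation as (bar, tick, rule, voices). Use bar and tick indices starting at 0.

(1, 0, R4, (0, 1))
(2, 0, R2, (0, 1))
(3, 2, R7, (1,))
(3, 3, R7, (1,))
(4, 0, R2, (0, 1))
(8, 0, R2, (0, 1))
(8, 0, R7, (1,))

bar 0: v0=C3 v1=C4 downbeat P8
bar 1: v0=E3 v1=A3 downbeat P4
bar 2: v0=F3 v1=F4 downbeat P8
bar 3: v0=D3 v1=D4 downbeat P8
bar 4: v0=F3 v1=C4 downbeat P5
bar 5: v0=D3 v1=B3 downbeat M6
bar 6: v0=E3 v1=B3 downbeat P5
bar 7: v0=B2 v1=G3 downbeat m6
bar 8: v0=C3 v1=C4 downbeat P8
  -> R4 @ bar 1 tick 0 v(0, 1): E3/A3 P4 untreated
  -> R2 @ bar 2 tick 0 v(0, 1): E3/C4 m6 -> F3/F4 P8 similar
  -> R7 @ bar 3 tick 2 v(1,): F3->B3 leap 6st
  -> R7 @ bar 3 tick 3 v(1,): B3->F3 leap 6st
  -> R2 @ bar 4 tick 0 v(0, 1): D3/F3 m3 -> F3/C4 P5 similar
  -> R2 @ bar 8 tick 0 v(0, 1): B2/D3 m3 -> C3/C4 P8 similar
  -> R7 @ bar 8 tick 0 v(1,): D3->C4 leap 10st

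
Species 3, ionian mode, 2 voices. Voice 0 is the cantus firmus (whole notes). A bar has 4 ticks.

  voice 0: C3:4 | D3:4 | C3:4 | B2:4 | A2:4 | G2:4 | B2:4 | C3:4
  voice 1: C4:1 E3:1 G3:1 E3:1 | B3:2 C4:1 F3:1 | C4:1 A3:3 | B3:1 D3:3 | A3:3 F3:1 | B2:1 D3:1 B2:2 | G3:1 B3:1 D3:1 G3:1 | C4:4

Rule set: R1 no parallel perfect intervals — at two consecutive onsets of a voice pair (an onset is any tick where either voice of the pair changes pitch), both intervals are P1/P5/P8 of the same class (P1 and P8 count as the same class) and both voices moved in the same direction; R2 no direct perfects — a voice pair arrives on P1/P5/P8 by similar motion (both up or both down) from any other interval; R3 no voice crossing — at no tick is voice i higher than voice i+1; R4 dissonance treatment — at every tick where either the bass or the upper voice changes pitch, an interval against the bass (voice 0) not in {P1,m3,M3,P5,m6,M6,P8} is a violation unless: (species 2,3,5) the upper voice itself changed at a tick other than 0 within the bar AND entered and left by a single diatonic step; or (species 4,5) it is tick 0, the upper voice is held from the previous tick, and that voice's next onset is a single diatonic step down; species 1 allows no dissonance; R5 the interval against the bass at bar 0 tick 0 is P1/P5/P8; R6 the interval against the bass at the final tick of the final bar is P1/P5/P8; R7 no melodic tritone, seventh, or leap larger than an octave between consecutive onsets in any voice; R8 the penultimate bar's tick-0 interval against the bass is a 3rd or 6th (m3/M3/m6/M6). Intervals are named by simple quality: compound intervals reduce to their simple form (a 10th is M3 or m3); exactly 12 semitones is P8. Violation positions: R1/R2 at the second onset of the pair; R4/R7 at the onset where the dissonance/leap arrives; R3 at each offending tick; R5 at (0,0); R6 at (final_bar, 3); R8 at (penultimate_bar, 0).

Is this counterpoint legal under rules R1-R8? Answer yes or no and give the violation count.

bar 0: v0=C3 v1=C4 (P8)
bar 1: v0=D3 v1=B3 (M6)
bar 2: v0=C3 v1=C4 (P8)
bar 3: v0=B2 v1=B3 (P8)
bar 4: v0=A2 v1=A3 (P8)
bar 5: v0=G2 v1=B2 (M3)
bar 6: v0=B2 v1=G3 (m6)
bar 7: v0=C3 v1=C4 (P8)
  R4 @ bar1.2: D3/C4 m7 untreated
  R7 @ bar5.0: F3->B2 leap 6st
  R2 @ bar7.0: B2/G3 m6 -> C3/C4 P8 similar

No (3 violations)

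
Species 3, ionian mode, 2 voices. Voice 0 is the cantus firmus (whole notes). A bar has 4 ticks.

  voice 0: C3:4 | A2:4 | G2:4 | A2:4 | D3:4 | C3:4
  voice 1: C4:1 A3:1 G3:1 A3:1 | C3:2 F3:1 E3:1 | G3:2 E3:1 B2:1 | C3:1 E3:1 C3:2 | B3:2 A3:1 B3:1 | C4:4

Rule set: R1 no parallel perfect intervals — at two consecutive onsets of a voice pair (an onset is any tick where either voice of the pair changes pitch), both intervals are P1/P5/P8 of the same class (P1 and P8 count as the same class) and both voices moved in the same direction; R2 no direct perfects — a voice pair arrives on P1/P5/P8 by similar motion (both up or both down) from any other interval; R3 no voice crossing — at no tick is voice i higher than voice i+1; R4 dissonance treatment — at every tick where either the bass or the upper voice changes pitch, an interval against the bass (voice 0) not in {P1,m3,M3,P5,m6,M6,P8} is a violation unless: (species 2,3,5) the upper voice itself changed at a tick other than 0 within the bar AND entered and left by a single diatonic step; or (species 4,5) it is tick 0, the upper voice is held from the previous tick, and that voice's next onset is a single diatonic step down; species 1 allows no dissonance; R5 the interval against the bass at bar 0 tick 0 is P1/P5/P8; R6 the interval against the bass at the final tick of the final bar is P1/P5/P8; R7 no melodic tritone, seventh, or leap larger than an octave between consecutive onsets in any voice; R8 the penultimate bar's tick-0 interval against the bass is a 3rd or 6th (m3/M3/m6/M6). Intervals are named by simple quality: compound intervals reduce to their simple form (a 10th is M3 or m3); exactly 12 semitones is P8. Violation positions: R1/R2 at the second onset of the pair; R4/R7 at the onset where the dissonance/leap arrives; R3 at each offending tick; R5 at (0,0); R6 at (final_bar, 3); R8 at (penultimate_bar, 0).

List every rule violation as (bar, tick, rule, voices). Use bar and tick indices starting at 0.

(4, 0, R7, (1,))

bar 0: v0=C3 v1=C4 downbeat P8
bar 1: v0=A2 v1=C3 downbeat m3
bar 2: v0=G2 v1=G3 downbeat P8
bar 3: v0=A2 v1=C3 downbeat m3
bar 4: v0=D3 v1=B3 downbeat M6
bar 5: v0=C3 v1=C4 downbeat P8
  -> R7 @ bar 4 tick 0 v(1,): C3->B3 leap 11st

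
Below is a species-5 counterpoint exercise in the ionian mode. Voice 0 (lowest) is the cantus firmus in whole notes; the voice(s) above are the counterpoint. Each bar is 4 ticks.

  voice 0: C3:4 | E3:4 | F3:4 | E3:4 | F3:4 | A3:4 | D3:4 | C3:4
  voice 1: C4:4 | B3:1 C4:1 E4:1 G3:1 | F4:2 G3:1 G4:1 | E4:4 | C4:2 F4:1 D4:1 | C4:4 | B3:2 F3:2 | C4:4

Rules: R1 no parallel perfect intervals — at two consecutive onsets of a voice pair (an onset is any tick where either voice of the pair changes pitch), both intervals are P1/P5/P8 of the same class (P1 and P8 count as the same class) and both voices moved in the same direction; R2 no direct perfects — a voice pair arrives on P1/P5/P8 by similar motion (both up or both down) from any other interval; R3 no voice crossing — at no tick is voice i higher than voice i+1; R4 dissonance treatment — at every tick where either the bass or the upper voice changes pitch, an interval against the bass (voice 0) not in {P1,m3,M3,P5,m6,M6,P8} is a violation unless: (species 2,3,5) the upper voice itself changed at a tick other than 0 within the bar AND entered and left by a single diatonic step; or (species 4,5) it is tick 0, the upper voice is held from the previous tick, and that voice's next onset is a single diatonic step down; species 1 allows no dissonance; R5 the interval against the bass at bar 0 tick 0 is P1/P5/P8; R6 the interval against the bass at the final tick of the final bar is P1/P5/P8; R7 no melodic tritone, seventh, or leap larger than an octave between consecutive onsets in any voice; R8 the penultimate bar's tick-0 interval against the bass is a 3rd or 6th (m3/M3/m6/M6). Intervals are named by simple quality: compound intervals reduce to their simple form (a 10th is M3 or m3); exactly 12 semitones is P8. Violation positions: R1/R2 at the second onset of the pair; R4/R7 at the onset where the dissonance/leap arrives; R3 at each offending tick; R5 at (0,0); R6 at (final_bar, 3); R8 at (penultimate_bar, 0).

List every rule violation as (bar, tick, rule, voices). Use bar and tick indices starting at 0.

(2, 0, R2, (0, 1))
(2, 0, R7, (1,))
(2, 2, R4, (0, 1))
(2, 2, R7, (1,))
(2, 3, R4, (0, 1))
(3, 0, R2, (0, 1))
(6, 2, R7, (1,))

bar 0: v0=C3 v1=C4 downbeat P8
bar 1: v0=E3 v1=B3 downbeat P5
bar 2: v0=F3 v1=F4 downbeat P8
bar 3: v0=E3 v1=E4 downbeat P8
bar 4: v0=F3 v1=C4 downbeat P5
bar 5: v0=A3 v1=C4 downbeat m3
bar 6: v0=D3 v1=B3 downbeat M6
bar 7: v0=C3 v1=C4 downbeat P8
  -> R2 @ bar 2 tick 0 v(0, 1): E3/G3 m3 -> F3/F4 P8 similar
  -> R7 @ bar 2 tick 0 v(1,): G3->F4 leap 10st
  -> R4 @ bar 2 tick 2 v(0, 1): F3/G3 M2 untreated
  -> R7 @ bar 2 tick 2 v(1,): F4->G3 leap 10st
  -> R4 @ bar 2 tick 3 v(0, 1): F3/G4 M2 untreated
  -> R2 @ bar 3 tick 0 v(0, 1): F3/G4 M2 -> E3/E4 P8 similar
  -> R7 @ bar 6 tick 2 v(1,): B3->F3 leap 6st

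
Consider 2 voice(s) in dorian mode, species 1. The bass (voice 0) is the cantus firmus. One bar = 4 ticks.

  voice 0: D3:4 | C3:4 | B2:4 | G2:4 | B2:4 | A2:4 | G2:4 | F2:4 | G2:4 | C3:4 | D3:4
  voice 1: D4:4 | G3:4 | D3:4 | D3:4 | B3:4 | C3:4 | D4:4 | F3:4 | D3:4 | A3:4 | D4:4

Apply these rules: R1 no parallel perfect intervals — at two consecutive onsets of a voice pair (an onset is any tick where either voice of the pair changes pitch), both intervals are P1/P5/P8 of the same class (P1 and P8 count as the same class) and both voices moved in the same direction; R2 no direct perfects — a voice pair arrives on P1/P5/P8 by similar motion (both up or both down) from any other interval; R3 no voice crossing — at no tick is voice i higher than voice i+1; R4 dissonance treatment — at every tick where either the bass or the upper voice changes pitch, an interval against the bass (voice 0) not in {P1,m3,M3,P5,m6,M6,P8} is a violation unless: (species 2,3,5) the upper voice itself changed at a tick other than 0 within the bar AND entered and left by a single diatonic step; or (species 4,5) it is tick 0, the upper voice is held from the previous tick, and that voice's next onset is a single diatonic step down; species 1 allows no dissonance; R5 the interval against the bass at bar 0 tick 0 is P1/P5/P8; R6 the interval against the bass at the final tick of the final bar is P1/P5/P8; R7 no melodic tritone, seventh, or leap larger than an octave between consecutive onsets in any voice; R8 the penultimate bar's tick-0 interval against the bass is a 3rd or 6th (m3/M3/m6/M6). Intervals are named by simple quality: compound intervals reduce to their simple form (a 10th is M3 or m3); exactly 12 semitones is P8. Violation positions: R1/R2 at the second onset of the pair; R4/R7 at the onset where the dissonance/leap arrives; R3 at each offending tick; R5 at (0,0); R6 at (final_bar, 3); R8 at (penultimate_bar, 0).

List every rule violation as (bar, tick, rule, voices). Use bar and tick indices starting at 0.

(1, 0, R2, (0, 1))
(4, 0, R2, (0, 1))
(5, 0, R7, (1,))
(6, 0, R7, (1,))
(7, 0, R2, (0, 1))
(10, 0, R2, (0, 1))

bar 0: v0=D3 v1=D4 downbeat P8
bar 1: v0=C3 v1=G3 downbeat P5
bar 2: v0=B2 v1=D3 downbeat m3
bar 3: v0=G2 v1=D3 downbeat P5
bar 4: v0=B2 v1=B3 downbeat P8
bar 5: v0=A2 v1=C3 downbeat m3
bar 6: v0=G2 v1=D4 downbeat P5
bar 7: v0=F2 v1=F3 downbeat P8
bar 8: v0=G2 v1=D3 downbeat P5
bar 9: v0=C3 v1=A3 downbeat M6
bar 10: v0=D3 v1=D4 downbeat P8
  -> R2 @ bar 1 tick 0 v(0, 1): D3/D4 P8 -> C3/G3 P5 similar
  -> R2 @ bar 4 tick 0 v(0, 1): G2/D3 P5 -> B2/B3 P8 similar
  -> R7 @ bar 5 tick 0 v(1,): B3->C3 leap 11st
  -> R7 @ bar 6 tick 0 v(1,): C3->D4 leap 14st
  -> R2 @ bar 7 tick 0 v(0, 1): G2/D4 P5 -> F2/F3 P8 similar
  -> R2 @ bar 10 tick 0 v(0, 1): C3/A3 M6 -> D3/D4 P8 similar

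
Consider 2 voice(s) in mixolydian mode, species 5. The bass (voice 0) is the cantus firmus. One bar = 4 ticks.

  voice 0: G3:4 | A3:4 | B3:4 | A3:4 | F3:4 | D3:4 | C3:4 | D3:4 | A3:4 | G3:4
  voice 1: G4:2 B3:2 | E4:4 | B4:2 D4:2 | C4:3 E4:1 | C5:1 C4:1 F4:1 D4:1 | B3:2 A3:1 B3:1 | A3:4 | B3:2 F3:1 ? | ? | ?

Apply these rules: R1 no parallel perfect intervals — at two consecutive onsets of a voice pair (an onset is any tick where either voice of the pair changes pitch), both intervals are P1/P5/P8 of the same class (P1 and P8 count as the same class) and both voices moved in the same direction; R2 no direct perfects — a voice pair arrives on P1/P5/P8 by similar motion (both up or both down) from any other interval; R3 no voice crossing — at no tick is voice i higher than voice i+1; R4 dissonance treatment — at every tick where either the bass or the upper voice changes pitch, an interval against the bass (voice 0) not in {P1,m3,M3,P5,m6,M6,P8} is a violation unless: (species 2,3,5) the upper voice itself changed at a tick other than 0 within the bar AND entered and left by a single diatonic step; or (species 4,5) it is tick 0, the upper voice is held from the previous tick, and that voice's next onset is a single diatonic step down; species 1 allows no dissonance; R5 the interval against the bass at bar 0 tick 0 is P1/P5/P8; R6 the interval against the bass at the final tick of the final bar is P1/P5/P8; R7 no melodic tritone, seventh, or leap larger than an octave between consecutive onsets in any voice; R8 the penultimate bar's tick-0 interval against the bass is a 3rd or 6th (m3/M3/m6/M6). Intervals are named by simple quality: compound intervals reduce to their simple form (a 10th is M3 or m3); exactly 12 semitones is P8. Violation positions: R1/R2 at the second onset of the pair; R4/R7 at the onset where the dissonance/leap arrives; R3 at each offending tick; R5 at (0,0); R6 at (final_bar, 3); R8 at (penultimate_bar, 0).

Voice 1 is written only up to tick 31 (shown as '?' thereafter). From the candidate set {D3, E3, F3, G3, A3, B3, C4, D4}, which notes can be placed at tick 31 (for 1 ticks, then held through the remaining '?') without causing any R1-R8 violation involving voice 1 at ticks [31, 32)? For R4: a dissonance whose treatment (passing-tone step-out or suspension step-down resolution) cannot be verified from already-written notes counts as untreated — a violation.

{A3, D3, D4, F3}

D3: legal
E3: violates R4
F3: legal
G3: violates R4
A3: legal
B3: violates R7
C4: violates R4
D4: legal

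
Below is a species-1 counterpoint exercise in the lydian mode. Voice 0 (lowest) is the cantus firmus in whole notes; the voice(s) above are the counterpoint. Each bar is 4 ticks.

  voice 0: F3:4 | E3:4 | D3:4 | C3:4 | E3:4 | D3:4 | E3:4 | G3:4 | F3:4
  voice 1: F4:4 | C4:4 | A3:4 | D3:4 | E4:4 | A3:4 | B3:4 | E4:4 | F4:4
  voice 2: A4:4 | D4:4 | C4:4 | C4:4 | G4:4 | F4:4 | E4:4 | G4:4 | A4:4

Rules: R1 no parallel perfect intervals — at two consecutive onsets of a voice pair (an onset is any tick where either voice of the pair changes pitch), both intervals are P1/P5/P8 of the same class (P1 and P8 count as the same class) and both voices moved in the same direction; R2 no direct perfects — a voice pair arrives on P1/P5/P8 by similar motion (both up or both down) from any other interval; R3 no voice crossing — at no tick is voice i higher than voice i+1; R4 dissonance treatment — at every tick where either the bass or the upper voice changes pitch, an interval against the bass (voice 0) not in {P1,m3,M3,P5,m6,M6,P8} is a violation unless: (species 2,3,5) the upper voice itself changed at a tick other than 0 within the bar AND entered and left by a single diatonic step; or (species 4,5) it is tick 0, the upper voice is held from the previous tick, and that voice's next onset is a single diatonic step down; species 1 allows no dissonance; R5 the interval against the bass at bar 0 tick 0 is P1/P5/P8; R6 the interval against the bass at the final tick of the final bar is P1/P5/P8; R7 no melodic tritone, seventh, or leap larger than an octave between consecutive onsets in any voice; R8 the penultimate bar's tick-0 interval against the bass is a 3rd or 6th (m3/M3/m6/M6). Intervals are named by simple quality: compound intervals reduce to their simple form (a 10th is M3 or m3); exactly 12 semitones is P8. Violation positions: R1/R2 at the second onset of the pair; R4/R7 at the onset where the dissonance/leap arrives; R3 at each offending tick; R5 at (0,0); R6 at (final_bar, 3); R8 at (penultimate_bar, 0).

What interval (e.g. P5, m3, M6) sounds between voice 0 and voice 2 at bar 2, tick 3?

voice 0=D3 voice 2=C4 -> m7

m7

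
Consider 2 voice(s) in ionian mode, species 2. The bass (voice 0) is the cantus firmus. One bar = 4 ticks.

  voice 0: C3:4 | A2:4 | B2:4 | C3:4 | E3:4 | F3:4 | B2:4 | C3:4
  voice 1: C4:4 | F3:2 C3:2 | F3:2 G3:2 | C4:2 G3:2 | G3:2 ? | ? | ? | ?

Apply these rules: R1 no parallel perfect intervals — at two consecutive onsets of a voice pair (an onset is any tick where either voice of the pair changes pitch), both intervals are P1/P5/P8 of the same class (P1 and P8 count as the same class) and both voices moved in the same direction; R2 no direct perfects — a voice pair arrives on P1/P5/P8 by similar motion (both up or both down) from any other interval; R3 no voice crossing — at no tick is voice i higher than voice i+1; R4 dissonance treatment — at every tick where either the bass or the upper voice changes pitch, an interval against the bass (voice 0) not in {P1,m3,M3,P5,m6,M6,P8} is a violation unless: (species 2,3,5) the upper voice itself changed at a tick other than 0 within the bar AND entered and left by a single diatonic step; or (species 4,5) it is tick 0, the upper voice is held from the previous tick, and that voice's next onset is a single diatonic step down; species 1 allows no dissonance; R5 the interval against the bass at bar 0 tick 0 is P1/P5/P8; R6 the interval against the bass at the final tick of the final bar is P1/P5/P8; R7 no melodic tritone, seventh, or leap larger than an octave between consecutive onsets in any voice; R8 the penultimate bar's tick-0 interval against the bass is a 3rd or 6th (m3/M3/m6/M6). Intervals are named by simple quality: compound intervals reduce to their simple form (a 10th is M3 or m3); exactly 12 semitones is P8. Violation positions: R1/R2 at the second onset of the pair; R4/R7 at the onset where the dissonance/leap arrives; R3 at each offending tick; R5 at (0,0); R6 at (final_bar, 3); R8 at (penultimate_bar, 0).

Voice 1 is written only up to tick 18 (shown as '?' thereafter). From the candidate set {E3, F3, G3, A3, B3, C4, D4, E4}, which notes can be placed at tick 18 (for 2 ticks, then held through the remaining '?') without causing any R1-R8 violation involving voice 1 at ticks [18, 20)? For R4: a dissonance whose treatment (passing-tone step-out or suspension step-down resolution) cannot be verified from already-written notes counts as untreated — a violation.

E3: legal
F3: violates R4
G3: legal
A3: violates R4
B3: legal
C4: legal
D4: violates R4
E4: legal

{B3, C4, E3, E4, G3}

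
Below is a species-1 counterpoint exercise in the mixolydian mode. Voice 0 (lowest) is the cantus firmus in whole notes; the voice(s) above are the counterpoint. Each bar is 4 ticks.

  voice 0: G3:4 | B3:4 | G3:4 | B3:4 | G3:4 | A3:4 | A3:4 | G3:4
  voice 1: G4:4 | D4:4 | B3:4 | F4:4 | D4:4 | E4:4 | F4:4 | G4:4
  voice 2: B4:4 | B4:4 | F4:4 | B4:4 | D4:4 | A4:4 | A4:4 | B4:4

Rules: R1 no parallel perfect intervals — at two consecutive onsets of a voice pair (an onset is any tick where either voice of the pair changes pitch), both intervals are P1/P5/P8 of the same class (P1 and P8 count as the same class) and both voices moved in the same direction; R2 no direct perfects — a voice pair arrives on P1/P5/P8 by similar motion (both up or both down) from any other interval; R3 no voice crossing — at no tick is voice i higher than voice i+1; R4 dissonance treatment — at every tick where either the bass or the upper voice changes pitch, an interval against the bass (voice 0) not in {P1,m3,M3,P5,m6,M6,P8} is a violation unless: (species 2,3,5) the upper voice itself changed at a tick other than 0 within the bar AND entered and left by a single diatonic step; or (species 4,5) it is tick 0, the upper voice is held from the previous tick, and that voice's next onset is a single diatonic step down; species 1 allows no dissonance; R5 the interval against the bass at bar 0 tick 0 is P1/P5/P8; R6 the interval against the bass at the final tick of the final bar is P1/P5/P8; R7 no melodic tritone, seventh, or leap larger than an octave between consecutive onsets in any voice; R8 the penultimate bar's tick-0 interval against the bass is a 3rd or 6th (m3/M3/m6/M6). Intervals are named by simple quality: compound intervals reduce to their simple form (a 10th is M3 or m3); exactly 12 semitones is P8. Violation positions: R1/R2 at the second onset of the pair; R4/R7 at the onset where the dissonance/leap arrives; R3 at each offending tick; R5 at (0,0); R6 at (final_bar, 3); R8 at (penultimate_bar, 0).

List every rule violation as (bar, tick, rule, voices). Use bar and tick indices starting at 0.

(0, 0, R5, (0, 2))
(2, 0, R4, (0, 2))
(2, 0, R7, (2,))
(3, 0, R2, (0, 2))
(3, 0, R4, (0, 1))
(3, 0, R7, (1,))
(3, 0, R7, (2,))
(4, 0, R2, (0, 1))
(4, 0, R2, (0, 2))
(4, 0, R2, (1, 2))
(5, 0, R1, (0, 1))
(5, 0, R2, (0, 2))
(6, 0, R8, (0, 2))
(7, 3, R6, (0, 2))

bar 0: v0=G3 v1=G4 v2=B4 downbeat M3
bar 1: v0=B3 v1=D4 v2=B4 downbeat P8
bar 2: v0=G3 v1=B3 v2=F4 downbeat m7
bar 3: v0=B3 v1=F4 v2=B4 downbeat P8
bar 4: v0=G3 v1=D4 v2=D4 downbeat P5
bar 5: v0=A3 v1=E4 v2=A4 downbeat P8
bar 6: v0=A3 v1=F4 v2=A4 downbeat P8
bar 7: v0=G3 v1=G4 v2=B4 downbeat M3
  -> R5 @ bar 0 tick 0 v(0, 2): opens on M3
  -> R4 @ bar 2 tick 0 v(0, 2): G3/F4 m7 untreated
  -> R7 @ bar 2 tick 0 v(2,): B4->F4 leap 6st
  -> R2 @ bar 3 tick 0 v(0, 2): G3/F4 m7 -> B3/B4 P8 similar
  -> R4 @ bar 3 tick 0 v(0, 1): B3/F4 TT untreated
  -> R7 @ bar 3 tick 0 v(1,): B3->F4 leap 6st
  -> R7 @ bar 3 tick 0 v(2,): F4->B4 leap 6st
  -> R2 @ bar 4 tick 0 v(0, 1): B3/F4 TT -> G3/D4 P5 similar
  -> R2 @ bar 4 tick 0 v(0, 2): B3/B4 P8 -> G3/D4 P5 similar
  -> R2 @ bar 4 tick 0 v(1, 2): F4/B4 TT -> D4/D4 P1 similar
  -> R1 @ bar 5 tick 0 v(0, 1): G3/D4 P5 -> A3/E4 P5 similar
  -> R2 @ bar 5 tick 0 v(0, 2): G3/D4 P5 -> A3/A4 P8 similar
  -> R8 @ bar 6 tick 0 v(0, 2): penult P8 not 3rd/6th
  -> R6 @ bar 7 tick 3 v(0, 2): closes on M3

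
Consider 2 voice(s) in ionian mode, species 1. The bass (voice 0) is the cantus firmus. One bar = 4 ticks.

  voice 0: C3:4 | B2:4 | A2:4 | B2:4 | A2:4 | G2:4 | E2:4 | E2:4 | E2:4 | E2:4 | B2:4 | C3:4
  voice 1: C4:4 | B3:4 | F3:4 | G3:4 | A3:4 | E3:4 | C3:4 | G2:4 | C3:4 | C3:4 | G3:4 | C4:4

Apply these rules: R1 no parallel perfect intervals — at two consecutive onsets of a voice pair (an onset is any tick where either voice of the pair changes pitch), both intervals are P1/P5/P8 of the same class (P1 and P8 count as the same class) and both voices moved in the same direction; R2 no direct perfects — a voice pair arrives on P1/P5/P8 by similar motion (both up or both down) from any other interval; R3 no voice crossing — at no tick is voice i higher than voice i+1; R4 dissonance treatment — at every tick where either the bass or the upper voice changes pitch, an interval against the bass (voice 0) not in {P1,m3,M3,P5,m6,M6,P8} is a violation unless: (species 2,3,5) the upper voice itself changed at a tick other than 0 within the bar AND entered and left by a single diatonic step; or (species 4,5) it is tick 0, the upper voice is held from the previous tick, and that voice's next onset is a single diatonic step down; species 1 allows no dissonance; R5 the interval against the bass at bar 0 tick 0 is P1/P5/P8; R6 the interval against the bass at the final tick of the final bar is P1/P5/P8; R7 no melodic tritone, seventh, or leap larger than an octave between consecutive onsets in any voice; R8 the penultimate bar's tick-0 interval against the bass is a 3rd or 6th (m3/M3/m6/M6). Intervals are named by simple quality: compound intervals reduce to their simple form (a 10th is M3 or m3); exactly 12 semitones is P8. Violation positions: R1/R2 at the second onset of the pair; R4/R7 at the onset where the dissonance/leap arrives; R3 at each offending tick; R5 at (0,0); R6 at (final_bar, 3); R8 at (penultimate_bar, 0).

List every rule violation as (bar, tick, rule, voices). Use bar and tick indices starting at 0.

bar 0: v0=C3 v1=C4 downbeat P8
bar 1: v0=B2 v1=B3 downbeat P8
bar 2: v0=A2 v1=F3 downbeat m6
bar 3: v0=B2 v1=G3 downbeat m6
bar 4: v0=A2 v1=A3 downbeat P8
bar 5: v0=G2 v1=E3 downbeat M6
bar 6: v0=E2 v1=C3 downbeat m6
bar 7: v0=E2 v1=G2 downbeat m3
bar 8: v0=E2 v1=C3 downbeat m6
bar 9: v0=E2 v1=C3 downbeat m6
bar 10: v0=B2 v1=G3 downbeat m6
bar 11: v0=C3 v1=C4 downbeat P8
  -> R1 @ bar 1 tick 0 v(0, 1): C3/C4 P8 -> B2/B3 P8 similar
  -> R7 @ bar 2 tick 0 v(1,): B3->F3 leap 6st
  -> R2 @ bar 11 tick 0 v(0, 1): B2/G3 m6 -> C3/C4 P8 similar

(1, 0, R1, (0, 1))
(2, 0, R7, (1,))
(11, 0, R2, (0, 1))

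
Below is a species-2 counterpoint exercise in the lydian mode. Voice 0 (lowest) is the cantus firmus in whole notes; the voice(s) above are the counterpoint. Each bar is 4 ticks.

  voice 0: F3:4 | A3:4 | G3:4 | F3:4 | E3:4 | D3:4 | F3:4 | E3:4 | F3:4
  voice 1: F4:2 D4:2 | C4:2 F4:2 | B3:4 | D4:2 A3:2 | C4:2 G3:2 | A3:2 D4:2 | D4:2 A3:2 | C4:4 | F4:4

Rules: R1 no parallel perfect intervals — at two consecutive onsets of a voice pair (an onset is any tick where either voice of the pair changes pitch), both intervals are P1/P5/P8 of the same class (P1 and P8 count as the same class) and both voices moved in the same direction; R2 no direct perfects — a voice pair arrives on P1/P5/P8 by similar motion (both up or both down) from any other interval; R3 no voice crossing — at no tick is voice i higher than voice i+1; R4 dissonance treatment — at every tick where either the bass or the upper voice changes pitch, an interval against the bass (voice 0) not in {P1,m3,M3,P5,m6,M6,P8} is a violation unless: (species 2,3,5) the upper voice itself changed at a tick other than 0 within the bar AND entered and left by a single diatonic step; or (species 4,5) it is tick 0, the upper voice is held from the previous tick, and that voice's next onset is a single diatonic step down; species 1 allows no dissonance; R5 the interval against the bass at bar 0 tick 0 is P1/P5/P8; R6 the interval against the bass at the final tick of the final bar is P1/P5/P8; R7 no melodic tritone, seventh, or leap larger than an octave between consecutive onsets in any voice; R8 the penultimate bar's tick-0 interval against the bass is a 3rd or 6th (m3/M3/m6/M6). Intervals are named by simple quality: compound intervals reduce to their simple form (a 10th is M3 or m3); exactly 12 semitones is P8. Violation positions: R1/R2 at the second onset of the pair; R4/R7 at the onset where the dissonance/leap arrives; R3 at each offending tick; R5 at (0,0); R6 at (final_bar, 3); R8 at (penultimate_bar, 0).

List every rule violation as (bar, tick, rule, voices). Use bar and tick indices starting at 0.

(2, 0, R7, (1,))
(8, 0, R2, (0, 1))

bar 0: v0=F3 v1=F4 downbeat P8
bar 1: v0=A3 v1=C4 downbeat m3
bar 2: v0=G3 v1=B3 downbeat M3
bar 3: v0=F3 v1=D4 downbeat M6
bar 4: v0=E3 v1=C4 downbeat m6
bar 5: v0=D3 v1=A3 downbeat P5
bar 6: v0=F3 v1=D4 downbeat M6
bar 7: v0=E3 v1=C4 downbeat m6
bar 8: v0=F3 v1=F4 downbeat P8
  -> R7 @ bar 2 tick 0 v(1,): F4->B3 leap 6st
  -> R2 @ bar 8 tick 0 v(0, 1): E3/C4 m6 -> F3/F4 P8 similar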